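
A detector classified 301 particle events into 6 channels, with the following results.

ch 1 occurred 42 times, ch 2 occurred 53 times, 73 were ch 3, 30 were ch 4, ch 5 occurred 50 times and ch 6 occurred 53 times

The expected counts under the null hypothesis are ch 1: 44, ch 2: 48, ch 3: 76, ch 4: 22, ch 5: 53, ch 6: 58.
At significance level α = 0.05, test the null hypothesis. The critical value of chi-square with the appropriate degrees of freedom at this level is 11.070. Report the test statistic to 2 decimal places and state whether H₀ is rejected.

4.24; do not reject

χ² = (42−44)²/44 + (53−48)²/48 + (73−76)²/76 + (30−22)²/22 + (50−53)²/53 + (53−58)²/58
   = 0.091 + 0.521 + 0.118 + 2.909 + 0.170 + 0.431
Sum = 4.24
df = 5. Since 4.24 < 11.070, we do not reject H₀.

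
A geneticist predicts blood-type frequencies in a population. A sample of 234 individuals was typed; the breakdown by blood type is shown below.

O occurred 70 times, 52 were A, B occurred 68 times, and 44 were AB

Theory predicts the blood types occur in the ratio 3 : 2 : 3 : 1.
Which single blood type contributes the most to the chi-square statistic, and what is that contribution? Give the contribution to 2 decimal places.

AB, 12.46

Ratio total = 9. Expected counts: 234×3/9 = 78, 234×2/9 = 52, 234×3/9 = 78, 234×1/9 = 26.
O: (70 − 78)²/78 = 64/78 = 0.821
A: (52 − 52)²/52 = 0/52 = 0.000
B: (68 − 78)²/78 = 100/78 = 1.282
AB: (44 − 26)²/26 = 324/26 = 12.462
The largest term is for AB: 12.46.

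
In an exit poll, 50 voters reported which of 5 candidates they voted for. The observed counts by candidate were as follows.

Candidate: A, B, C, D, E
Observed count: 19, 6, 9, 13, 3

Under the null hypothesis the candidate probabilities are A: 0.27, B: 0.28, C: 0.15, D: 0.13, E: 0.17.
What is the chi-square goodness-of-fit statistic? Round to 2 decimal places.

Expected counts E_i = n·p_i: 50×0.27 = 13.5, 50×0.28 = 14, 50×0.15 = 7.5, 50×0.13 = 6.5, 50×0.17 = 8.5.
A: (19 − 13.5)²/13.5 = 30.25/13.5 = 2.241
B: (6 − 14)²/14 = 64/14 = 4.571
C: (9 − 7.5)²/7.5 = 2.25/7.5 = 0.300
D: (13 − 6.5)²/6.5 = 42.25/6.5 = 6.500
E: (3 − 8.5)²/8.5 = 30.25/8.5 = 3.559
Sum = 17.17

17.17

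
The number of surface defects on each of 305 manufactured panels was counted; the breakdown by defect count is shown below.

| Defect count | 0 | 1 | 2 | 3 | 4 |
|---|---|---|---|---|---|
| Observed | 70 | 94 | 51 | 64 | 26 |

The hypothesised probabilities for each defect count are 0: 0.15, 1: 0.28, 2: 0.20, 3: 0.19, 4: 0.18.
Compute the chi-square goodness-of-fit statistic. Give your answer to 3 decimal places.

31.204

Expected counts E_i = n·p_i: 305×0.15 = 45.75, 305×0.28 = 85.4, 305×0.20 = 61, 305×0.19 = 57.95, 305×0.18 = 54.9.
cat         O        E   (O−E)²/E
0          70    45.75    12.8538
1          94     85.4     0.8660
2          51       61     1.6393
3          64    57.95     0.6316
4          26     54.9    15.2133
Sum = 31.204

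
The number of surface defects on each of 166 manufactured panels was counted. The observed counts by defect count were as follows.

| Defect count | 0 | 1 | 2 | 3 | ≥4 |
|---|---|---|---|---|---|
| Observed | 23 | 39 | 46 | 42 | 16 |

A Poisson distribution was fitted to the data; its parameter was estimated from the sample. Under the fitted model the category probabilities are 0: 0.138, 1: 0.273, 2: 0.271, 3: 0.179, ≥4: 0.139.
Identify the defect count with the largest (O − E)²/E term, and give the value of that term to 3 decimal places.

Expected counts E_i = n·p_i: 166×0.138 = 22.908, 166×0.273 = 45.318, 166×0.271 = 44.986, 166×0.179 = 29.714, 166×0.139 = 23.074.
cat         O        E   (O−E)²/E
0          23   22.908     0.0004
1          39   45.318     0.8808
2          46   44.986     0.0229
3          42   29.714     5.0800
≥4         16   23.074     2.1687
The largest term is for 3: 5.080.

3, 5.080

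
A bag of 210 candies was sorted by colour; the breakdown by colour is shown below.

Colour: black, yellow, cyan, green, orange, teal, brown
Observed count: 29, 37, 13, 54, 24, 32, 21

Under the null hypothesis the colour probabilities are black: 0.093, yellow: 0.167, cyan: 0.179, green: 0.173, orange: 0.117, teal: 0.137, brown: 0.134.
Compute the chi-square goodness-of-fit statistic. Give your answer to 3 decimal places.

31.566

Expected counts E_i = n·p_i: 210×0.093 = 19.53, 210×0.167 = 35.07, 210×0.179 = 37.59, 210×0.173 = 36.33, 210×0.117 = 24.57, 210×0.137 = 28.77, 210×0.134 = 28.14.
χ² = (29−19.53)²/19.53 + (37−35.07)²/35.07 + (13−37.59)²/37.59 + (54−36.33)²/36.33 + (24−24.57)²/24.57 + (32−28.77)²/28.77 + (21−28.14)²/28.14
   = 4.5920 + 0.1062 + 16.0859 + 8.5942 + 0.0132 + 0.3626 + 1.8116
Sum = 31.566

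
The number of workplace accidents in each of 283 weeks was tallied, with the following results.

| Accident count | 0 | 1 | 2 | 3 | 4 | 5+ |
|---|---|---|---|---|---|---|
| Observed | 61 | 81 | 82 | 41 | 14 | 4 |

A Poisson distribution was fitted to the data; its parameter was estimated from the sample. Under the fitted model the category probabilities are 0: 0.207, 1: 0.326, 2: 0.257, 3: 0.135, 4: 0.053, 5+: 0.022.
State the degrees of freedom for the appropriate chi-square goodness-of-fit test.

4

There are k = 6 categories and 1 parameter estimated from the data, so df = 6 − 1 − 1 = 4.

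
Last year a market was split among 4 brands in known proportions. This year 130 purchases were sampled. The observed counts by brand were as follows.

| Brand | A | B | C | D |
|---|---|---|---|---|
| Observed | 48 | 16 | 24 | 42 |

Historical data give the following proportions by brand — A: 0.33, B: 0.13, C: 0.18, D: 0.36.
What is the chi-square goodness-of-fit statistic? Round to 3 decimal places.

1.162

Expected counts E_i = n·p_i: 130×0.33 = 42.9, 130×0.13 = 16.9, 130×0.18 = 23.4, 130×0.36 = 46.8.
cat         O        E   (O−E)²/E
A          48     42.9     0.6063
B          16     16.9     0.0479
C          24     23.4     0.0154
D          42     46.8     0.4923
Sum = 1.162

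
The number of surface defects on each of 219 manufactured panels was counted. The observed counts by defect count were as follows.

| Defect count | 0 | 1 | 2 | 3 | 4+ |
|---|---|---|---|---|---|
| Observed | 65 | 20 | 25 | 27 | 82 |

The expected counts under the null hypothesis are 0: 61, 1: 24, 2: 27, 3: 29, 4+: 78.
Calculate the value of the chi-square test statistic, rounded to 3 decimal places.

1.420

χ² = (65−61)²/61 + (20−24)²/24 + (25−27)²/27 + (27−29)²/29 + (82−78)²/78
   = 0.2623 + 0.6667 + 0.1481 + 0.1379 + 0.2051
Sum = 1.420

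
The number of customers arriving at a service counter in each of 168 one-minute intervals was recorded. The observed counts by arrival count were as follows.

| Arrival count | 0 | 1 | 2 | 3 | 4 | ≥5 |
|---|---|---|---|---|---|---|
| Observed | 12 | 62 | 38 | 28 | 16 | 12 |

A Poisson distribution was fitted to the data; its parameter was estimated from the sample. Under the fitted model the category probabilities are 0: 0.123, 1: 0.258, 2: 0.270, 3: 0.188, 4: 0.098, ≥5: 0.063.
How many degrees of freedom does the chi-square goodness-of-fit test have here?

4

There are k = 6 categories and 1 parameter estimated from the data, so df = 6 − 1 − 1 = 4.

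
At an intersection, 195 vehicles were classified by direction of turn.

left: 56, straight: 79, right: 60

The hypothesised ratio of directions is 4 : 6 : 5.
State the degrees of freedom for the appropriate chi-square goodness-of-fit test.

There are k = 3 categories and no parameters were estimated from the data, so df = 3 − 1 = 2.

2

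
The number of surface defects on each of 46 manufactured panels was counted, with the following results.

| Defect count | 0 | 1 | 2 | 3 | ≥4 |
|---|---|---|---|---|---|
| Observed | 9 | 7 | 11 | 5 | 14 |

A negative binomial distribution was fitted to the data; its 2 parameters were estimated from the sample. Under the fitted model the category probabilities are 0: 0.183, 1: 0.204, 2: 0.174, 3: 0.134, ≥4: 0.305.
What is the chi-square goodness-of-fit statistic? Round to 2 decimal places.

Expected counts E_i = n·p_i: 46×0.183 = 8.418, 46×0.204 = 9.384, 46×0.174 = 8.004, 46×0.134 = 6.164, 46×0.305 = 14.03.
0: (9 − 8.418)²/8.418 = 0.338724/8.418 = 0.040
1: (7 − 9.384)²/9.384 = 5.683456/9.384 = 0.606
2: (11 − 8.004)²/8.004 = 8.976016/8.004 = 1.121
3: (5 − 6.164)²/6.164 = 1.354896/6.164 = 0.220
≥4: (14 − 14.03)²/14.03 = 0.0009/14.03 = 0.000
Sum = 1.99

1.99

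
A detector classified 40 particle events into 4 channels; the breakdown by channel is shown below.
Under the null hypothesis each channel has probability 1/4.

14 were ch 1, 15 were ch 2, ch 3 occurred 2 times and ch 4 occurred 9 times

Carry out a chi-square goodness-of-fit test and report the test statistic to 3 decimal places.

10.600

Expected count for each of the 4 categories: 40/4 = 10.
χ² = (14−10)²/10 + (15−10)²/10 + (2−10)²/10 + (9−10)²/10
   = 1.6000 + 2.5000 + 6.4000 + 0.1000
Sum = 10.600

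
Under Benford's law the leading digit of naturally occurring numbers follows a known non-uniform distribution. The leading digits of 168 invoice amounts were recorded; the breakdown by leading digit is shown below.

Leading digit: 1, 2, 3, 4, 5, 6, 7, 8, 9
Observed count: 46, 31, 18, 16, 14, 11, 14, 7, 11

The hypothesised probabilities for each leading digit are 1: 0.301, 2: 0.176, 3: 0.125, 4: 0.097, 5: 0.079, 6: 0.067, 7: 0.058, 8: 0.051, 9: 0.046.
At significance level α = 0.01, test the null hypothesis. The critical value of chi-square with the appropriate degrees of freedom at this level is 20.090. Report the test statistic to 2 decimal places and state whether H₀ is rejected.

4.49; do not reject

Expected counts E_i = n·p_i: 168×0.301 = 50.568, 168×0.176 = 29.568, 168×0.125 = 21, 168×0.097 = 16.296, 168×0.079 = 13.272, 168×0.067 = 11.256, 168×0.058 = 9.744, 168×0.051 = 8.568, 168×0.046 = 7.728.
χ² = (46−50.568)²/50.568 + (31−29.568)²/29.568 + (18−21)²/21 + (16−16.296)²/16.296 + (14−13.272)²/13.272 + (11−11.256)²/11.256 + (14−9.744)²/9.744 + (7−8.568)²/8.568 + (11−7.728)²/7.728
   = 0.413 + 0.069 + 0.429 + 0.005 + 0.040 + 0.006 + 1.859 + 0.287 + 1.385
Sum = 4.49
df = 8. Since 4.49 < 20.090, we do not reject H₀.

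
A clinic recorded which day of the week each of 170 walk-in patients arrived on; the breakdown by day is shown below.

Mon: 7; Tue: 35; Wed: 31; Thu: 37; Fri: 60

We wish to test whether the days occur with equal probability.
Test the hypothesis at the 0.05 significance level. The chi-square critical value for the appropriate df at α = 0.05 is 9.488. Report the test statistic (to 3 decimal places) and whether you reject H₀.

41.882; reject

Under H₀ each category has probability 1/5, so each expected count is 170/5 = 34.
Mon: (7 − 34)²/34 = 729/34 = 21.4412
Tue: (35 − 34)²/34 = 1/34 = 0.0294
Wed: (31 − 34)²/34 = 9/34 = 0.2647
Thu: (37 − 34)²/34 = 9/34 = 0.2647
Fri: (60 − 34)²/34 = 676/34 = 19.8824
Sum = 41.882
df = 4. Since 41.882 > 9.488, we reject H₀.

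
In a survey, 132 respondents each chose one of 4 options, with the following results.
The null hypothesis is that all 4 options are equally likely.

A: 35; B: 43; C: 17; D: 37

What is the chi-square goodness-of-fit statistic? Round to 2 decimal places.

11.39

Expected count for each of the 4 categories: 132/4 = 33.
χ² = (35−33)²/33 + (43−33)²/33 + (17−33)²/33 + (37−33)²/33
   = 0.121 + 3.030 + 7.758 + 0.485
Sum = 11.39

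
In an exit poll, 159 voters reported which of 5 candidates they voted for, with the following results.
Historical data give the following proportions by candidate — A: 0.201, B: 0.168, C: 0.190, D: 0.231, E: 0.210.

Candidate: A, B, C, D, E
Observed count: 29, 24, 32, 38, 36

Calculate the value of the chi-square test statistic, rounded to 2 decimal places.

0.90

Expected counts E_i = n·p_i: 159×0.201 = 31.959, 159×0.168 = 26.712, 159×0.190 = 30.21, 159×0.231 = 36.729, 159×0.210 = 33.39.
χ² = (29−31.959)²/31.959 + (24−26.712)²/26.712 + (32−30.21)²/30.21 + (38−36.729)²/36.729 + (36−33.39)²/33.39
   = 0.274 + 0.275 + 0.106 + 0.044 + 0.204
Sum = 0.90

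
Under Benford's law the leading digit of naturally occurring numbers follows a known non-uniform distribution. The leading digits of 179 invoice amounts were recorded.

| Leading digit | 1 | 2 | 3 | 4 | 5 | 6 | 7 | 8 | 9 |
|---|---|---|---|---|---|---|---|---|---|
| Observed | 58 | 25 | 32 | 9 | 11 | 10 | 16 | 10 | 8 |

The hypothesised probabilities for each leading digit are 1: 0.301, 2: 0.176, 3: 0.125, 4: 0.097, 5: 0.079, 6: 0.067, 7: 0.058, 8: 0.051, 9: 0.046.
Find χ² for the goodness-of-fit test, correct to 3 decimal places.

Expected counts E_i = n·p_i: 179×0.301 = 53.879, 179×0.176 = 31.504, 179×0.125 = 22.375, 179×0.097 = 17.363, 179×0.079 = 14.141, 179×0.067 = 11.993, 179×0.058 = 10.382, 179×0.051 = 9.129, 179×0.046 = 8.234.
1: (58 − 53.879)²/53.879 = 16.982641/53.879 = 0.3152
2: (25 − 31.504)²/31.504 = 42.302016/31.504 = 1.3428
3: (32 − 22.375)²/22.375 = 92.640625/22.375 = 4.1404
4: (9 − 17.363)²/17.363 = 69.939769/17.363 = 4.0281
5: (11 − 14.141)²/14.141 = 9.865881/14.141 = 0.6977
6: (10 − 11.993)²/11.993 = 3.972049/11.993 = 0.3312
7: (16 − 10.382)²/10.382 = 31.561924/10.382 = 3.0401
8: (10 − 9.129)²/9.129 = 0.758641/9.129 = 0.0831
9: (8 − 8.234)²/8.234 = 0.054756/8.234 = 0.0066
Sum = 13.985

13.985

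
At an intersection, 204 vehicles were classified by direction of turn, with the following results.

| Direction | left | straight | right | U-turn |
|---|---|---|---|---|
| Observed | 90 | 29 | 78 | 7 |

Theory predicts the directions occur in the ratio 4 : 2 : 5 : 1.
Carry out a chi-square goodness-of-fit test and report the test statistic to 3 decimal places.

14.312

Ratio total = 12. Expected counts: 204×4/12 = 68, 204×2/12 = 34, 204×5/12 = 85, 204×1/12 = 17.
left: (90 − 68)²/68 = 484/68 = 7.1176
straight: (29 − 34)²/34 = 25/34 = 0.7353
right: (78 − 85)²/85 = 49/85 = 0.5765
U-turn: (7 − 17)²/17 = 100/17 = 5.8824
Sum = 14.312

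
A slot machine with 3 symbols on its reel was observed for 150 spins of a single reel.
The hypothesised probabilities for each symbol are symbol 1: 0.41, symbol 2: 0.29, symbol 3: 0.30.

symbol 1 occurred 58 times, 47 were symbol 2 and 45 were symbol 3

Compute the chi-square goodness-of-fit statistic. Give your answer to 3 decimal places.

0.481

Expected counts E_i = n·p_i: 150×0.41 = 61.5, 150×0.29 = 43.5, 150×0.30 = 45.
χ² = (58−61.5)²/61.5 + (47−43.5)²/43.5 + (45−45)²/45
   = 0.1992 + 0.2816 + 0.0000
Sum = 0.481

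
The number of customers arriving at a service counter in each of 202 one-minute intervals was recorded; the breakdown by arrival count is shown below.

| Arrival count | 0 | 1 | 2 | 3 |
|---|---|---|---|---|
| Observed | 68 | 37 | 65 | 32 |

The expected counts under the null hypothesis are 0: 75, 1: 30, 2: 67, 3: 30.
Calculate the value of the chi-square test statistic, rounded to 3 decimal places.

0: (68 − 75)²/75 = 49/75 = 0.6533
1: (37 − 30)²/30 = 49/30 = 1.6333
2: (65 − 67)²/67 = 4/67 = 0.0597
3: (32 − 30)²/30 = 4/30 = 0.1333
Sum = 2.480

2.480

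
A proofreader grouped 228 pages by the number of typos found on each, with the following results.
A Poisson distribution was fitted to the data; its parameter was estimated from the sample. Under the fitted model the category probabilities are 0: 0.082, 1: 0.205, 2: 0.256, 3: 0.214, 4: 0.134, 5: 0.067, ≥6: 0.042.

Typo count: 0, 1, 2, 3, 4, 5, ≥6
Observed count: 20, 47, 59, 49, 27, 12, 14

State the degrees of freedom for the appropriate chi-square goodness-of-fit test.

There are k = 7 categories and 1 parameter estimated from the data, so df = 7 − 1 − 1 = 5.

5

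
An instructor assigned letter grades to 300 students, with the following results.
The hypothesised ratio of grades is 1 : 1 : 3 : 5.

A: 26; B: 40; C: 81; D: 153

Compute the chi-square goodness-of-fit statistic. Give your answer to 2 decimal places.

4.83

Ratio total = 10. Expected counts: 300×1/10 = 30, 300×1/10 = 30, 300×3/10 = 90, 300×5/10 = 150.
χ² = (26−30)²/30 + (40−30)²/30 + (81−90)²/90 + (153−150)²/150
   = 0.533 + 3.333 + 0.900 + 0.060
Sum = 4.83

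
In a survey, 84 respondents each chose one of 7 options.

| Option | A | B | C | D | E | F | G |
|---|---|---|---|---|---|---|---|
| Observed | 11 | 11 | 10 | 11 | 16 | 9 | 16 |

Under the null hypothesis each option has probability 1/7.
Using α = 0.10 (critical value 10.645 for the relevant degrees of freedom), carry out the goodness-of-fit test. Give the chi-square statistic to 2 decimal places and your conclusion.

4.00; do not reject

Expected count for each of the 7 categories: 84/7 = 12.
A: (11 − 12)²/12 = 1/12 = 0.083
B: (11 − 12)²/12 = 1/12 = 0.083
C: (10 − 12)²/12 = 4/12 = 0.333
D: (11 − 12)²/12 = 1/12 = 0.083
E: (16 − 12)²/12 = 16/12 = 1.333
F: (9 − 12)²/12 = 9/12 = 0.750
G: (16 − 12)²/12 = 16/12 = 1.333
Sum = 4.00
df = 6. Since 4.00 < 10.645, we do not reject H₀.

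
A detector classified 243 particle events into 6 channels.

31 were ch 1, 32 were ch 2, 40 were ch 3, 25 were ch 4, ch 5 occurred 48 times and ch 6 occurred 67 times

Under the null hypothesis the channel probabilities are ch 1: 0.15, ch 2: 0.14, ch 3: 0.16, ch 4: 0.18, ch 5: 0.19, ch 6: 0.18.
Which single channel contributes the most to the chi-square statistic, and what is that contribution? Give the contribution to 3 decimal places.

ch 6, 12.369

Expected counts E_i = n·p_i: 243×0.15 = 36.45, 243×0.14 = 34.02, 243×0.16 = 38.88, 243×0.18 = 43.74, 243×0.19 = 46.17, 243×0.18 = 43.74.
cat         O        E   (O−E)²/E
ch 1       31    36.45     0.8149
ch 2       32    34.02     0.1199
ch 3       40    38.88     0.0323
ch 4       25    43.74     8.0290
ch 5       48    46.17     0.0725
ch 6       67    43.74    12.3692
The largest term is for ch 6: 12.369.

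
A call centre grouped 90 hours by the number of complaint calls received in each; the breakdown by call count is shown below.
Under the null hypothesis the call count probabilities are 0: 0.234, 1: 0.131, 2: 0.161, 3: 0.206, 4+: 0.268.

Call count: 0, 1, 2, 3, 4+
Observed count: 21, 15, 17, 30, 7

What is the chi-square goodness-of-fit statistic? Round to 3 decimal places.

20.544

Expected counts E_i = n·p_i: 90×0.234 = 21.06, 90×0.131 = 11.79, 90×0.161 = 14.49, 90×0.206 = 18.54, 90×0.268 = 24.12.
cat         O        E   (O−E)²/E
0          21    21.06     0.0002
1          15    11.79     0.8740
2          17    14.49     0.4348
3          30    18.54     7.0837
4+          7    24.12    12.1515
Sum = 20.544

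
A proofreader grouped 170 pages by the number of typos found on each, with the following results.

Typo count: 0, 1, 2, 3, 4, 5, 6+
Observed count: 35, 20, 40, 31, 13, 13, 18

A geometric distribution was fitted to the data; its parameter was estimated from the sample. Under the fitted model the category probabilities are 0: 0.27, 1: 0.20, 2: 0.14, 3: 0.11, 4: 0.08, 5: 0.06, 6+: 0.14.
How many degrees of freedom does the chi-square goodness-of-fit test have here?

5

There are k = 7 categories and 1 parameter estimated from the data, so df = 7 − 1 − 1 = 5.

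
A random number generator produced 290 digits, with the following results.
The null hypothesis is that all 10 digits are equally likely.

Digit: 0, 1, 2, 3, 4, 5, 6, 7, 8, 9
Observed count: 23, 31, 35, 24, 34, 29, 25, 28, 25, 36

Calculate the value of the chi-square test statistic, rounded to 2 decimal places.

Expected count for each of the 10 categories: 290/10 = 29.
cat         O        E   (O−E)²/E
0          23       29      1.241
1          31       29      0.138
2          35       29      1.241
3          24       29      0.862
4          34       29      0.862
5          29       29      0.000
6          25       29      0.552
7          28       29      0.034
8          25       29      0.552
9          36       29      1.690
Sum = 7.17

7.17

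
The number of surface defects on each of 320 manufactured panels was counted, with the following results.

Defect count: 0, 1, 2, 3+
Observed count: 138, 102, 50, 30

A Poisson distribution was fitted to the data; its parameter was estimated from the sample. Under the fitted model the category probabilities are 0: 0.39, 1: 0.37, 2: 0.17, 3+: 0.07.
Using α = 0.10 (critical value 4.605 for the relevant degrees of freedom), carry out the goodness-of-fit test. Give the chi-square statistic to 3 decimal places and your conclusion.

Expected counts E_i = n·p_i: 320×0.39 = 124.8, 320×0.37 = 118.4, 320×0.17 = 54.4, 320×0.07 = 22.4.
cat         O        E   (O−E)²/E
0         138    124.8     1.3962
1         102    118.4     2.2716
2          50     54.4     0.3559
3+         30     22.4     2.5786
Sum = 6.602
df = 2. Since 6.602 > 4.605, we reject H₀.

6.602; reject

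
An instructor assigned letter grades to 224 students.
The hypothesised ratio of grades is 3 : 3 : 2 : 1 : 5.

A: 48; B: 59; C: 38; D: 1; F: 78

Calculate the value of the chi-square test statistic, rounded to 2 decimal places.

17.76

Ratio total = 14. Expected counts: 224×3/14 = 48, 224×3/14 = 48, 224×2/14 = 32, 224×1/14 = 16, 224×5/14 = 80.
A: (48 − 48)²/48 = 0/48 = 0.000
B: (59 − 48)²/48 = 121/48 = 2.521
C: (38 − 32)²/32 = 36/32 = 1.125
D: (1 − 16)²/16 = 225/16 = 14.063
F: (78 − 80)²/80 = 4/80 = 0.050
Sum = 17.76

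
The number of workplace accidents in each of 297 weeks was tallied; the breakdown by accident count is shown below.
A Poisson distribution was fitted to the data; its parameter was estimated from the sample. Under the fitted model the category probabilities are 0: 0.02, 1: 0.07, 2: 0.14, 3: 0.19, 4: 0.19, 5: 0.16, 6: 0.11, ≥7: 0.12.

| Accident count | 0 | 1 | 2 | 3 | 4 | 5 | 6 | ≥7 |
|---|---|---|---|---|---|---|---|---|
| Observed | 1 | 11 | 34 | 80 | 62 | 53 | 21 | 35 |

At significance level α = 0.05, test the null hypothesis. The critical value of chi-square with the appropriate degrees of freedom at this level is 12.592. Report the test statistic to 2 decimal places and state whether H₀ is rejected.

Expected counts E_i = n·p_i: 297×0.02 = 5.94, 297×0.07 = 20.79, 297×0.14 = 41.58, 297×0.19 = 56.43, 297×0.19 = 56.43, 297×0.16 = 47.52, 297×0.11 = 32.67, 297×0.12 = 35.64.
cat         O        E   (O−E)²/E
0           1     5.94      4.108
1          11    20.79      4.610
2          34    41.58      1.382
3          80    56.43      9.845
4          62    56.43      0.550
5          53    47.52      0.632
6          21    32.67      4.169
≥7         35    35.64      0.011
Sum = 25.31
df = 6. Since 25.31 > 12.592, we reject H₀.

25.31; reject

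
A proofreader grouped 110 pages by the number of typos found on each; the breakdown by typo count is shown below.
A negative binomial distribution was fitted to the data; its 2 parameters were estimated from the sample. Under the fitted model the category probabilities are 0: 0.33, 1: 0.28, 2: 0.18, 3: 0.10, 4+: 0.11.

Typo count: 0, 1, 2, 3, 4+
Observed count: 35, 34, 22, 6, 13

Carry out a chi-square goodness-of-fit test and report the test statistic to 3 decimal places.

2.963

Expected counts E_i = n·p_i: 110×0.33 = 36.3, 110×0.28 = 30.8, 110×0.18 = 19.8, 110×0.10 = 11, 110×0.11 = 12.1.
χ² = (35−36.3)²/36.3 + (34−30.8)²/30.8 + (22−19.8)²/19.8 + (6−11)²/11 + (13−12.1)²/12.1
   = 0.0466 + 0.3325 + 0.2444 + 2.2727 + 0.0669
Sum = 2.963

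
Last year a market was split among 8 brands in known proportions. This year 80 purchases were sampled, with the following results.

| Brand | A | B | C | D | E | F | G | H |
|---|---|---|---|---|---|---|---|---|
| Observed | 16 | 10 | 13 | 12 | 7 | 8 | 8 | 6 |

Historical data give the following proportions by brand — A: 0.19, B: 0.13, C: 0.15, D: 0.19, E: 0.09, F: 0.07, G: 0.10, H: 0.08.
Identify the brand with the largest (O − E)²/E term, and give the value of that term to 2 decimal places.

Expected counts E_i = n·p_i: 80×0.19 = 15.2, 80×0.13 = 10.4, 80×0.15 = 12, 80×0.19 = 15.2, 80×0.09 = 7.2, 80×0.07 = 5.6, 80×0.10 = 8, 80×0.08 = 6.4.
A: (16 − 15.2)²/15.2 = 0.64/15.2 = 0.042
B: (10 − 10.4)²/10.4 = 0.16/10.4 = 0.015
C: (13 − 12)²/12 = 1/12 = 0.083
D: (12 − 15.2)²/15.2 = 10.24/15.2 = 0.674
E: (7 − 7.2)²/7.2 = 0.04/7.2 = 0.006
F: (8 − 5.6)²/5.6 = 5.76/5.6 = 1.029
G: (8 − 8)²/8 = 0/8 = 0.000
H: (6 − 6.4)²/6.4 = 0.16/6.4 = 0.025
The largest term is for F: 1.03.

F, 1.03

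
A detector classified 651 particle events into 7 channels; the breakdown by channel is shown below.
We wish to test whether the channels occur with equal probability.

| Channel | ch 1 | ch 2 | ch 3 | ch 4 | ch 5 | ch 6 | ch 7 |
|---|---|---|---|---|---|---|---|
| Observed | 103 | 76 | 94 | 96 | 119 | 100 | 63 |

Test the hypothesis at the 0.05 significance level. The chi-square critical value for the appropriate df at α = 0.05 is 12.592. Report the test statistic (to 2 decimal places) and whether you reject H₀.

21.76; reject

Expected count for each of the 7 categories: 651/7 = 93.
ch 1: (103 − 93)²/93 = 100/93 = 1.075
ch 2: (76 − 93)²/93 = 289/93 = 3.108
ch 3: (94 − 93)²/93 = 1/93 = 0.011
ch 4: (96 − 93)²/93 = 9/93 = 0.097
ch 5: (119 − 93)²/93 = 676/93 = 7.269
ch 6: (100 − 93)²/93 = 49/93 = 0.527
ch 7: (63 − 93)²/93 = 900/93 = 9.677
Sum = 21.76
df = 6. Since 21.76 > 12.592, we reject H₀.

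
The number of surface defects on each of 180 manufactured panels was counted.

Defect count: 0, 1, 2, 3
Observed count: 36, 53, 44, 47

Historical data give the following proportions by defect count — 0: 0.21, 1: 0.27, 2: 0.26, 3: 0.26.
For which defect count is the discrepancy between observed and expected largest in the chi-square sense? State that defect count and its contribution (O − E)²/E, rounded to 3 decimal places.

Expected counts E_i = n·p_i: 180×0.21 = 37.8, 180×0.27 = 48.6, 180×0.26 = 46.8, 180×0.26 = 46.8.
χ² = (36−37.8)²/37.8 + (53−48.6)²/48.6 + (44−46.8)²/46.8 + (47−46.8)²/46.8
   = 0.0857 + 0.3984 + 0.1675 + 0.0009
The largest term is for 1: 0.398.

1, 0.398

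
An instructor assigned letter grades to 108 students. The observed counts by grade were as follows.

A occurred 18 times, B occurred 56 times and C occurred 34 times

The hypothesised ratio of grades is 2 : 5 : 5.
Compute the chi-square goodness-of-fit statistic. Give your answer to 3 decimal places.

Ratio total = 12. Expected counts: 108×2/12 = 18, 108×5/12 = 45, 108×5/12 = 45.
cat         O        E   (O−E)²/E
A          18       18     0.0000
B          56       45     2.6889
C          34       45     2.6889
Sum = 5.378

5.378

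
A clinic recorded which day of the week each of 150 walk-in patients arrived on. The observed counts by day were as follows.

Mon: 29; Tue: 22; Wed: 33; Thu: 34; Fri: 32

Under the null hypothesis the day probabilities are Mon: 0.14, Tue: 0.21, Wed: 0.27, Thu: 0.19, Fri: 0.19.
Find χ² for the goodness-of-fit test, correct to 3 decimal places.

8.793

Expected counts E_i = n·p_i: 150×0.14 = 21, 150×0.21 = 31.5, 150×0.27 = 40.5, 150×0.19 = 28.5, 150×0.19 = 28.5.
cat         O        E   (O−E)²/E
Mon        29       21     3.0476
Tue        22     31.5     2.8651
Wed        33     40.5     1.3889
Thu        34     28.5     1.0614
Fri        32     28.5     0.4298
Sum = 8.793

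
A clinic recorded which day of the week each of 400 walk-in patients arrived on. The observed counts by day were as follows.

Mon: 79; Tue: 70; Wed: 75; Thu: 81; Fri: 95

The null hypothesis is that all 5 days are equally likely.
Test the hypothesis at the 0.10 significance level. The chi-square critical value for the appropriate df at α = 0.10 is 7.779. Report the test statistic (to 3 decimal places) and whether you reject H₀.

Expected count for each of the 5 categories: 400/5 = 80.
Mon: (79 − 80)²/80 = 1/80 = 0.0125
Tue: (70 − 80)²/80 = 100/80 = 1.2500
Wed: (75 − 80)²/80 = 25/80 = 0.3125
Thu: (81 − 80)²/80 = 1/80 = 0.0125
Fri: (95 − 80)²/80 = 225/80 = 2.8125
Sum = 4.400
df = 4. Since 4.400 < 7.779, we do not reject H₀.

4.400; do not reject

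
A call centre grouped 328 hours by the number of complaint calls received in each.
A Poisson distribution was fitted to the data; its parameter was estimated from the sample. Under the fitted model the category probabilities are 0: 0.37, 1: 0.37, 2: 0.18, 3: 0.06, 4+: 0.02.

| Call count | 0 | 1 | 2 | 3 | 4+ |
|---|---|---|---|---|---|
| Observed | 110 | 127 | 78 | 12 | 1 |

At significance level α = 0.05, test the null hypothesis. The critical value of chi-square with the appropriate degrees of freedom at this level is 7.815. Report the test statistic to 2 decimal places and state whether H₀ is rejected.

Expected counts E_i = n·p_i: 328×0.37 = 121.36, 328×0.37 = 121.36, 328×0.18 = 59.04, 328×0.06 = 19.68, 328×0.02 = 6.56.
χ² = (110−121.36)²/121.36 + (127−121.36)²/121.36 + (78−59.04)²/59.04 + (12−19.68)²/19.68 + (1−6.56)²/6.56
   = 1.063 + 0.262 + 6.089 + 2.997 + 4.712
Sum = 15.12
df = 3. Since 15.12 > 7.815, we reject H₀.

15.12; reject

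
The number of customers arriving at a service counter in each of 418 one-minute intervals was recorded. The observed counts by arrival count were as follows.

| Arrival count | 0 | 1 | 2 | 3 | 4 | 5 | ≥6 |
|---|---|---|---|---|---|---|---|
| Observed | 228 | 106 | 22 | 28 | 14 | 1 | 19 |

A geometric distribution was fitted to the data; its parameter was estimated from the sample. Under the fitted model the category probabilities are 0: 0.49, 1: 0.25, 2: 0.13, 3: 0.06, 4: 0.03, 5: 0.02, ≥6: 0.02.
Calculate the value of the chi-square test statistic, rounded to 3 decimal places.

Expected counts E_i = n·p_i: 418×0.49 = 204.82, 418×0.25 = 104.5, 418×0.13 = 54.34, 418×0.06 = 25.08, 418×0.03 = 12.54, 418×0.02 = 8.36, 418×0.02 = 8.36.
cat         O        E   (O−E)²/E
0         228   204.82     2.6233
1         106    104.5     0.0215
2          22    54.34    19.2469
3          28    25.08     0.3400
4          14    12.54     0.1700
5           1     8.36     6.4796
≥6         19     8.36    13.5418
Sum = 42.423

42.423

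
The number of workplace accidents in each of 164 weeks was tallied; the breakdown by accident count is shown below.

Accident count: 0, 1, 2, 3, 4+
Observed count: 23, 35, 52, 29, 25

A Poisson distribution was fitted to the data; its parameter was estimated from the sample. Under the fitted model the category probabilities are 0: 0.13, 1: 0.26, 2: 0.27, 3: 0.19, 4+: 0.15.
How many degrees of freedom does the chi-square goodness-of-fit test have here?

There are k = 5 categories and 1 parameter estimated from the data, so df = 5 − 1 − 1 = 3.

3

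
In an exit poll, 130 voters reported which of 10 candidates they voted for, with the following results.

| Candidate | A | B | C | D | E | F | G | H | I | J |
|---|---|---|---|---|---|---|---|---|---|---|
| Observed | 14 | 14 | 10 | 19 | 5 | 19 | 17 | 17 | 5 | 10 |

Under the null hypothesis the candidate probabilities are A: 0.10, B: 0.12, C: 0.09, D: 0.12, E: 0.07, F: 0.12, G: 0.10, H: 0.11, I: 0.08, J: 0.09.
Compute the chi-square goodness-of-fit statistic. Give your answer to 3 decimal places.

Expected counts E_i = n·p_i: 130×0.10 = 13, 130×0.12 = 15.6, 130×0.09 = 11.7, 130×0.12 = 15.6, 130×0.07 = 9.1, 130×0.12 = 15.6, 130×0.10 = 13, 130×0.11 = 14.3, 130×0.08 = 10.4, 130×0.09 = 11.7.
χ² = (14−13)²/13 + (14−15.6)²/15.6 + (10−11.7)²/11.7 + (19−15.6)²/15.6 + (5−9.1)²/9.1 + (19−15.6)²/15.6 + (17−13)²/13 + (17−14.3)²/14.3 + (5−10.4)²/10.4 + (10−11.7)²/11.7
   = 0.0769 + 0.1641 + 0.2470 + 0.7410 + 1.8473 + 0.7410 + 1.2308 + 0.5098 + 2.8038 + 0.2470
Sum = 8.609

8.609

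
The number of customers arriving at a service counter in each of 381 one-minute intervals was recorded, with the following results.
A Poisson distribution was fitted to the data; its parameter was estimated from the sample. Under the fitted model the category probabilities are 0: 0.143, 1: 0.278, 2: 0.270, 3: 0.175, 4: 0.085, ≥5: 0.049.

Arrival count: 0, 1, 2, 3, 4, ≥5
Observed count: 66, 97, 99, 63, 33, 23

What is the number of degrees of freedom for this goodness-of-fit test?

4

There are k = 6 categories and 1 parameter estimated from the data, so df = 6 − 1 − 1 = 4.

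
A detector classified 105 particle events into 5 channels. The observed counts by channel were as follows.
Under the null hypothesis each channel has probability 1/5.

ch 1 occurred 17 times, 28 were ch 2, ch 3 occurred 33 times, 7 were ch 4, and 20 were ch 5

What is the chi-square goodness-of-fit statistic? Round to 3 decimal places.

Under H₀ each category has probability 1/5, so each expected count is 105/5 = 21.
cat         O        E   (O−E)²/E
ch 1       17       21     0.7619
ch 2       28       21     2.3333
ch 3       33       21     6.8571
ch 4        7       21     9.3333
ch 5       20       21     0.0476
Sum = 19.333

19.333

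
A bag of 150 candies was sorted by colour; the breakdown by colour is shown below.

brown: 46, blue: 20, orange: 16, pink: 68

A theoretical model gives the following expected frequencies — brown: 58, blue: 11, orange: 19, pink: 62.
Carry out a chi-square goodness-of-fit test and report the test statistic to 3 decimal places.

10.901

χ² = (46−58)²/58 + (20−11)²/11 + (16−19)²/19 + (68−62)²/62
   = 2.4828 + 7.3636 + 0.4737 + 0.5806
Sum = 10.901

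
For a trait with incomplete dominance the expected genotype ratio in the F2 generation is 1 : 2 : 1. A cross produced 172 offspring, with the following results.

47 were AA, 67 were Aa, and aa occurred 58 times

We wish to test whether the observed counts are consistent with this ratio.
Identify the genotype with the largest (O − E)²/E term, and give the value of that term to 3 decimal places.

aa, 5.233

Ratio total = 4. Expected counts: 172×1/4 = 43, 172×2/4 = 86, 172×1/4 = 43.
AA: (47 − 43)²/43 = 16/43 = 0.3721
Aa: (67 − 86)²/86 = 361/86 = 4.1977
aa: (58 − 43)²/43 = 225/43 = 5.2326
The largest term is for aa: 5.233.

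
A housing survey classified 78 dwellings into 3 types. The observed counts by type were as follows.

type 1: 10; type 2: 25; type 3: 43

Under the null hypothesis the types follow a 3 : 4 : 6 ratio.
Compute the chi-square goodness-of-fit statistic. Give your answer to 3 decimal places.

Ratio total = 13. Expected counts: 78×3/13 = 18, 78×4/13 = 24, 78×6/13 = 36.
type 1: (10 − 18)²/18 = 64/18 = 3.5556
type 2: (25 − 24)²/24 = 1/24 = 0.0417
type 3: (43 − 36)²/36 = 49/36 = 1.3611
Sum = 4.958

4.958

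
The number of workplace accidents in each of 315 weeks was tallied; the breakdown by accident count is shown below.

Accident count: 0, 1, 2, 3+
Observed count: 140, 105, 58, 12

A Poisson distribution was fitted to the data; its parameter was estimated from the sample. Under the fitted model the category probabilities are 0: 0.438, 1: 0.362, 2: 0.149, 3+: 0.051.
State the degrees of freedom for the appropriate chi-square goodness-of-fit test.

2

There are k = 4 categories and 1 parameter estimated from the data, so df = 4 − 1 − 1 = 2.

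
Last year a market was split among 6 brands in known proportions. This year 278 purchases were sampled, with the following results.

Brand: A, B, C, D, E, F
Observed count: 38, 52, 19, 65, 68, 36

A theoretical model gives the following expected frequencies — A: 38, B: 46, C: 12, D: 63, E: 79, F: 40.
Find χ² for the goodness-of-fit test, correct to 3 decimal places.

A: (38 − 38)²/38 = 0/38 = 0.0000
B: (52 − 46)²/46 = 36/46 = 0.7826
C: (19 − 12)²/12 = 49/12 = 4.0833
D: (65 − 63)²/63 = 4/63 = 0.0635
E: (68 − 79)²/79 = 121/79 = 1.5316
F: (36 − 40)²/40 = 16/40 = 0.4000
Sum = 6.861

6.861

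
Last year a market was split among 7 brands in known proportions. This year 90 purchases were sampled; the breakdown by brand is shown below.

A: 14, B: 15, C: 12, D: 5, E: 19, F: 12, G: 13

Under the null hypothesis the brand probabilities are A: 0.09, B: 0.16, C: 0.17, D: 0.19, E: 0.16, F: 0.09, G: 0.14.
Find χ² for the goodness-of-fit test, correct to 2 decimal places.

Expected counts E_i = n·p_i: 90×0.09 = 8.1, 90×0.16 = 14.4, 90×0.17 = 15.3, 90×0.19 = 17.1, 90×0.16 = 14.4, 90×0.09 = 8.1, 90×0.14 = 12.6.
A: (14 − 8.1)²/8.1 = 34.81/8.1 = 4.298
B: (15 − 14.4)²/14.4 = 0.36/14.4 = 0.025
C: (12 − 15.3)²/15.3 = 10.89/15.3 = 0.712
D: (5 − 17.1)²/17.1 = 146.41/17.1 = 8.562
E: (19 − 14.4)²/14.4 = 21.16/14.4 = 1.469
F: (12 − 8.1)²/8.1 = 15.21/8.1 = 1.878
G: (13 − 12.6)²/12.6 = 0.16/12.6 = 0.013
Sum = 16.96

16.96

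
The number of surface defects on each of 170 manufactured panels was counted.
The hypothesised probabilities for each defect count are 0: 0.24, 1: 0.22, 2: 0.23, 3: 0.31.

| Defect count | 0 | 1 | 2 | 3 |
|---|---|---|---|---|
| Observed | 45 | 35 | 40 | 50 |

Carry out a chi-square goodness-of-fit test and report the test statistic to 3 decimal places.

Expected counts E_i = n·p_i: 170×0.24 = 40.8, 170×0.22 = 37.4, 170×0.23 = 39.1, 170×0.31 = 52.7.
0: (45 − 40.8)²/40.8 = 17.64/40.8 = 0.4324
1: (35 − 37.4)²/37.4 = 5.76/37.4 = 0.1540
2: (40 − 39.1)²/39.1 = 0.81/39.1 = 0.0207
3: (50 − 52.7)²/52.7 = 7.29/52.7 = 0.1383
Sum = 0.745

0.745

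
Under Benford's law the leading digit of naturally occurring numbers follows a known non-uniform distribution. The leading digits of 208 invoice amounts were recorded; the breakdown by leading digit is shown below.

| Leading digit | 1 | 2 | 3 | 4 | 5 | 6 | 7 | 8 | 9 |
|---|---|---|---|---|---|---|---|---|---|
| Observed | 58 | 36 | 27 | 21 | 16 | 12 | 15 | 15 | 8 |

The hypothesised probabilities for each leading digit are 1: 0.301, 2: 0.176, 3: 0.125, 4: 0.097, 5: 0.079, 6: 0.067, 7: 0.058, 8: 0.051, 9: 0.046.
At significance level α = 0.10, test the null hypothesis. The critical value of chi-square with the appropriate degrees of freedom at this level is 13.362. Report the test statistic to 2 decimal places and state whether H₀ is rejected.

3.49; do not reject

Expected counts E_i = n·p_i: 208×0.301 = 62.608, 208×0.176 = 36.608, 208×0.125 = 26, 208×0.097 = 20.176, 208×0.079 = 16.432, 208×0.067 = 13.936, 208×0.058 = 12.064, 208×0.051 = 10.608, 208×0.046 = 9.568.
χ² = (58−62.608)²/62.608 + (36−36.608)²/36.608 + (27−26)²/26 + (21−20.176)²/20.176 + (16−16.432)²/16.432 + (12−13.936)²/13.936 + (15−12.064)²/12.064 + (15−10.608)²/10.608 + (8−9.568)²/9.568
   = 0.339 + 0.010 + 0.038 + 0.034 + 0.011 + 0.269 + 0.715 + 1.818 + 0.257
Sum = 3.49
df = 8. Since 3.49 < 13.362, we do not reject H₀.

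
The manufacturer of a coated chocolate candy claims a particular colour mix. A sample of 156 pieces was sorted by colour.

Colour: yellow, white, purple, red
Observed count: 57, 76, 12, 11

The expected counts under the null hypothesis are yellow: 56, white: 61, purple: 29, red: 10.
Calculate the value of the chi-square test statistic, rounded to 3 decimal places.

13.772

χ² = (57−56)²/56 + (76−61)²/61 + (12−29)²/29 + (11−10)²/10
   = 0.0179 + 3.6885 + 9.9655 + 0.1000
Sum = 13.772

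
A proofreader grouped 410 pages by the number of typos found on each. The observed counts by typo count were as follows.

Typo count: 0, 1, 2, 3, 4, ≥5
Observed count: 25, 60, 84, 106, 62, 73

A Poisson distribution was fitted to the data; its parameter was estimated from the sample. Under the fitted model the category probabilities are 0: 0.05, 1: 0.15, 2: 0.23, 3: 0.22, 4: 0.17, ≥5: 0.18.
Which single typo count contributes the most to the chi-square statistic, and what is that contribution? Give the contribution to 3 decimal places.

Expected counts E_i = n·p_i: 410×0.05 = 20.5, 410×0.15 = 61.5, 410×0.23 = 94.3, 410×0.22 = 90.2, 410×0.17 = 69.7, 410×0.18 = 73.8.
0: (25 − 20.5)²/20.5 = 20.25/20.5 = 0.9878
1: (60 − 61.5)²/61.5 = 2.25/61.5 = 0.0366
2: (84 − 94.3)²/94.3 = 106.09/94.3 = 1.1250
3: (106 − 90.2)²/90.2 = 249.64/90.2 = 2.7676
4: (62 − 69.7)²/69.7 = 59.29/69.7 = 0.8506
≥5: (73 − 73.8)²/73.8 = 0.64/73.8 = 0.0087
The largest term is for 3: 2.768.

3, 2.768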